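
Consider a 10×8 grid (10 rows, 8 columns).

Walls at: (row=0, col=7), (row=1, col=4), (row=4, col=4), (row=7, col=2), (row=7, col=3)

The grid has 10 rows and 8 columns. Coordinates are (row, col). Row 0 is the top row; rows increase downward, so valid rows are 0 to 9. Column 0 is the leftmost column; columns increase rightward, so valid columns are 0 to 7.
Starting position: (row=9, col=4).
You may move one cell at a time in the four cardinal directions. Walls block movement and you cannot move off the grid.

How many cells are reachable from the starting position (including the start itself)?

BFS flood-fill from (row=9, col=4):
  Distance 0: (row=9, col=4)
  Distance 1: (row=8, col=4), (row=9, col=3), (row=9, col=5)
  Distance 2: (row=7, col=4), (row=8, col=3), (row=8, col=5), (row=9, col=2), (row=9, col=6)
  Distance 3: (row=6, col=4), (row=7, col=5), (row=8, col=2), (row=8, col=6), (row=9, col=1), (row=9, col=7)
  Distance 4: (row=5, col=4), (row=6, col=3), (row=6, col=5), (row=7, col=6), (row=8, col=1), (row=8, col=7), (row=9, col=0)
  Distance 5: (row=5, col=3), (row=5, col=5), (row=6, col=2), (row=6, col=6), (row=7, col=1), (row=7, col=7), (row=8, col=0)
  Distance 6: (row=4, col=3), (row=4, col=5), (row=5, col=2), (row=5, col=6), (row=6, col=1), (row=6, col=7), (row=7, col=0)
  Distance 7: (row=3, col=3), (row=3, col=5), (row=4, col=2), (row=4, col=6), (row=5, col=1), (row=5, col=7), (row=6, col=0)
  Distance 8: (row=2, col=3), (row=2, col=5), (row=3, col=2), (row=3, col=4), (row=3, col=6), (row=4, col=1), (row=4, col=7), (row=5, col=0)
  Distance 9: (row=1, col=3), (row=1, col=5), (row=2, col=2), (row=2, col=4), (row=2, col=6), (row=3, col=1), (row=3, col=7), (row=4, col=0)
  Distance 10: (row=0, col=3), (row=0, col=5), (row=1, col=2), (row=1, col=6), (row=2, col=1), (row=2, col=7), (row=3, col=0)
  Distance 11: (row=0, col=2), (row=0, col=4), (row=0, col=6), (row=1, col=1), (row=1, col=7), (row=2, col=0)
  Distance 12: (row=0, col=1), (row=1, col=0)
  Distance 13: (row=0, col=0)
Total reachable: 75 (grid has 75 open cells total)

Answer: Reachable cells: 75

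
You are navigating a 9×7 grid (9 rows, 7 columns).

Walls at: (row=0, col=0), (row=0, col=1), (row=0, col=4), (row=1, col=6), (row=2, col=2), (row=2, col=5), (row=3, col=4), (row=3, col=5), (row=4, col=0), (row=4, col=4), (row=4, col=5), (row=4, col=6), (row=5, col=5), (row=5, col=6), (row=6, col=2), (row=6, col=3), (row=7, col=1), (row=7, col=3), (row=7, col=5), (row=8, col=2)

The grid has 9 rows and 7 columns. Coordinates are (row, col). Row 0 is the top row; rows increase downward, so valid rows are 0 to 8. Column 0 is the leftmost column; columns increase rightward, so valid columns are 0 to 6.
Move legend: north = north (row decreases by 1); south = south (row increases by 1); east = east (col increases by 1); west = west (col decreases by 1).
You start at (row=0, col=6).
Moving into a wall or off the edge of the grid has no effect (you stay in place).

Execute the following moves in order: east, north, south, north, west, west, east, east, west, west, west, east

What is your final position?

Answer: Final position: (row=0, col=6)

Derivation:
Start: (row=0, col=6)
  east (east): blocked, stay at (row=0, col=6)
  north (north): blocked, stay at (row=0, col=6)
  south (south): blocked, stay at (row=0, col=6)
  north (north): blocked, stay at (row=0, col=6)
  west (west): (row=0, col=6) -> (row=0, col=5)
  west (west): blocked, stay at (row=0, col=5)
  east (east): (row=0, col=5) -> (row=0, col=6)
  east (east): blocked, stay at (row=0, col=6)
  west (west): (row=0, col=6) -> (row=0, col=5)
  west (west): blocked, stay at (row=0, col=5)
  west (west): blocked, stay at (row=0, col=5)
  east (east): (row=0, col=5) -> (row=0, col=6)
Final: (row=0, col=6)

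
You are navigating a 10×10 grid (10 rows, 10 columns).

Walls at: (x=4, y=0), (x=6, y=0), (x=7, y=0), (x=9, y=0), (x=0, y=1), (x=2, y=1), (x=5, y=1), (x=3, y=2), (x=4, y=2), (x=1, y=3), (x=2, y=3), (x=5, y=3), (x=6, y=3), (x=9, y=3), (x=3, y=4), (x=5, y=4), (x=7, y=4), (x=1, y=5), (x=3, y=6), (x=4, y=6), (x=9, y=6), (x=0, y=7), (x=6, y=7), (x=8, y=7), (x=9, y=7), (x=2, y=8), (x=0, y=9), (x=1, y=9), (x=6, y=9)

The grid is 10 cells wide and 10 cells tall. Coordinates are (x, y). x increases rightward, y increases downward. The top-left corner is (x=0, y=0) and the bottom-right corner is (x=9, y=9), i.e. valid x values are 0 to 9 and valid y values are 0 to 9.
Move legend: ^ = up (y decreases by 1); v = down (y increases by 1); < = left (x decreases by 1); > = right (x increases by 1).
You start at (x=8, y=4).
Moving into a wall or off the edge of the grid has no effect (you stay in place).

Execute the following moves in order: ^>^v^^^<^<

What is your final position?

Answer: Final position: (x=8, y=0)

Derivation:
Start: (x=8, y=4)
  ^ (up): (x=8, y=4) -> (x=8, y=3)
  > (right): blocked, stay at (x=8, y=3)
  ^ (up): (x=8, y=3) -> (x=8, y=2)
  v (down): (x=8, y=2) -> (x=8, y=3)
  ^ (up): (x=8, y=3) -> (x=8, y=2)
  ^ (up): (x=8, y=2) -> (x=8, y=1)
  ^ (up): (x=8, y=1) -> (x=8, y=0)
  < (left): blocked, stay at (x=8, y=0)
  ^ (up): blocked, stay at (x=8, y=0)
  < (left): blocked, stay at (x=8, y=0)
Final: (x=8, y=0)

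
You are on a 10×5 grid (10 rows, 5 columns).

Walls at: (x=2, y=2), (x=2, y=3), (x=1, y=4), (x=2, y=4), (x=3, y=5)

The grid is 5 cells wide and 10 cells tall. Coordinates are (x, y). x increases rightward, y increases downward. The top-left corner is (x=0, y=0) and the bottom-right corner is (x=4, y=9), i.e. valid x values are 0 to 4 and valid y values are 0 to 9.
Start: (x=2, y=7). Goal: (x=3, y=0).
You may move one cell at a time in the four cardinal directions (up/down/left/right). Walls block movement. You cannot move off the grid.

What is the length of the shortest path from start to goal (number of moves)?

Answer: Shortest path length: 10

Derivation:
BFS from (x=2, y=7) until reaching (x=3, y=0):
  Distance 0: (x=2, y=7)
  Distance 1: (x=2, y=6), (x=1, y=7), (x=3, y=7), (x=2, y=8)
  Distance 2: (x=2, y=5), (x=1, y=6), (x=3, y=6), (x=0, y=7), (x=4, y=7), (x=1, y=8), (x=3, y=8), (x=2, y=9)
  Distance 3: (x=1, y=5), (x=0, y=6), (x=4, y=6), (x=0, y=8), (x=4, y=8), (x=1, y=9), (x=3, y=9)
  Distance 4: (x=0, y=5), (x=4, y=5), (x=0, y=9), (x=4, y=9)
  Distance 5: (x=0, y=4), (x=4, y=4)
  Distance 6: (x=0, y=3), (x=4, y=3), (x=3, y=4)
  Distance 7: (x=0, y=2), (x=4, y=2), (x=1, y=3), (x=3, y=3)
  Distance 8: (x=0, y=1), (x=4, y=1), (x=1, y=2), (x=3, y=2)
  Distance 9: (x=0, y=0), (x=4, y=0), (x=1, y=1), (x=3, y=1)
  Distance 10: (x=1, y=0), (x=3, y=0), (x=2, y=1)  <- goal reached here
One shortest path (10 moves): (x=2, y=7) -> (x=3, y=7) -> (x=4, y=7) -> (x=4, y=6) -> (x=4, y=5) -> (x=4, y=4) -> (x=3, y=4) -> (x=3, y=3) -> (x=3, y=2) -> (x=3, y=1) -> (x=3, y=0)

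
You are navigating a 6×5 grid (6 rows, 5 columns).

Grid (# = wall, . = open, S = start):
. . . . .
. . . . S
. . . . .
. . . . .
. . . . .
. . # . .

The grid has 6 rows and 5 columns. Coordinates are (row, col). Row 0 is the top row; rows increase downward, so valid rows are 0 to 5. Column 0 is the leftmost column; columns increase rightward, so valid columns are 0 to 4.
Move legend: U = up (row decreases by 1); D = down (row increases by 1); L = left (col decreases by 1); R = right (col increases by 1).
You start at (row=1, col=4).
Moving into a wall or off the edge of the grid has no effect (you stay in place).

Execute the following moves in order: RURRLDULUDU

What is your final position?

Start: (row=1, col=4)
  R (right): blocked, stay at (row=1, col=4)
  U (up): (row=1, col=4) -> (row=0, col=4)
  R (right): blocked, stay at (row=0, col=4)
  R (right): blocked, stay at (row=0, col=4)
  L (left): (row=0, col=4) -> (row=0, col=3)
  D (down): (row=0, col=3) -> (row=1, col=3)
  U (up): (row=1, col=3) -> (row=0, col=3)
  L (left): (row=0, col=3) -> (row=0, col=2)
  U (up): blocked, stay at (row=0, col=2)
  D (down): (row=0, col=2) -> (row=1, col=2)
  U (up): (row=1, col=2) -> (row=0, col=2)
Final: (row=0, col=2)

Answer: Final position: (row=0, col=2)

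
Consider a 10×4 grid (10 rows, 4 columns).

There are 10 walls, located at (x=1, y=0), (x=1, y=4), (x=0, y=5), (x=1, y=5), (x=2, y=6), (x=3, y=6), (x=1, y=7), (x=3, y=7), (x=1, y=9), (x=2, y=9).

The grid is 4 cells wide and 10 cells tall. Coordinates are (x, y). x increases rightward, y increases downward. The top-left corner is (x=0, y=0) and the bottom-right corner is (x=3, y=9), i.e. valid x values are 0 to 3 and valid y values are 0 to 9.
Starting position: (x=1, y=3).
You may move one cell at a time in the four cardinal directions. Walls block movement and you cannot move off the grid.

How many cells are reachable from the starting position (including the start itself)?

Answer: Reachable cells: 20

Derivation:
BFS flood-fill from (x=1, y=3):
  Distance 0: (x=1, y=3)
  Distance 1: (x=1, y=2), (x=0, y=3), (x=2, y=3)
  Distance 2: (x=1, y=1), (x=0, y=2), (x=2, y=2), (x=3, y=3), (x=0, y=4), (x=2, y=4)
  Distance 3: (x=0, y=1), (x=2, y=1), (x=3, y=2), (x=3, y=4), (x=2, y=5)
  Distance 4: (x=0, y=0), (x=2, y=0), (x=3, y=1), (x=3, y=5)
  Distance 5: (x=3, y=0)
Total reachable: 20 (grid has 30 open cells total)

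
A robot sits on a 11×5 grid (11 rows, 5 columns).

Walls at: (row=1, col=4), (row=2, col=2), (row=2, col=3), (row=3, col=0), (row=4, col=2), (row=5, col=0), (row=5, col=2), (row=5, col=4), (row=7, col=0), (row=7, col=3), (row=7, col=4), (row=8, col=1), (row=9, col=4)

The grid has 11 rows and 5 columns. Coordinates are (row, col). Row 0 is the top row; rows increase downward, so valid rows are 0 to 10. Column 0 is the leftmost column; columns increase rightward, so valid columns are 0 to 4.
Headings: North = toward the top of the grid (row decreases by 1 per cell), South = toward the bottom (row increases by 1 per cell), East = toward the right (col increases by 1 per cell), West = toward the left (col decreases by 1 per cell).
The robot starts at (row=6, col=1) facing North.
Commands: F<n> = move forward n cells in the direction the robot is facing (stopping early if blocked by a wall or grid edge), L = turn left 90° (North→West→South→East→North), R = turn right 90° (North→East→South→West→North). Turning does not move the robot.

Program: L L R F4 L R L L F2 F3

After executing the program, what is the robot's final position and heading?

Start: (row=6, col=1), facing North
  L: turn left, now facing West
  L: turn left, now facing South
  R: turn right, now facing West
  F4: move forward 1/4 (blocked), now at (row=6, col=0)
  L: turn left, now facing South
  R: turn right, now facing West
  L: turn left, now facing South
  L: turn left, now facing East
  F2: move forward 2, now at (row=6, col=2)
  F3: move forward 2/3 (blocked), now at (row=6, col=4)
Final: (row=6, col=4), facing East

Answer: Final position: (row=6, col=4), facing East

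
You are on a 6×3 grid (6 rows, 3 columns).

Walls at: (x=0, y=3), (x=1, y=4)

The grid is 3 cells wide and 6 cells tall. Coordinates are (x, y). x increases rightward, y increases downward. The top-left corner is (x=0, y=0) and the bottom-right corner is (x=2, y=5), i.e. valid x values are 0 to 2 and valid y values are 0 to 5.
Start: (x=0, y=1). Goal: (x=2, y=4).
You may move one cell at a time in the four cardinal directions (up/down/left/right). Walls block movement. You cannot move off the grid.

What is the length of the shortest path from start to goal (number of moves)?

Answer: Shortest path length: 5

Derivation:
BFS from (x=0, y=1) until reaching (x=2, y=4):
  Distance 0: (x=0, y=1)
  Distance 1: (x=0, y=0), (x=1, y=1), (x=0, y=2)
  Distance 2: (x=1, y=0), (x=2, y=1), (x=1, y=2)
  Distance 3: (x=2, y=0), (x=2, y=2), (x=1, y=3)
  Distance 4: (x=2, y=3)
  Distance 5: (x=2, y=4)  <- goal reached here
One shortest path (5 moves): (x=0, y=1) -> (x=1, y=1) -> (x=2, y=1) -> (x=2, y=2) -> (x=2, y=3) -> (x=2, y=4)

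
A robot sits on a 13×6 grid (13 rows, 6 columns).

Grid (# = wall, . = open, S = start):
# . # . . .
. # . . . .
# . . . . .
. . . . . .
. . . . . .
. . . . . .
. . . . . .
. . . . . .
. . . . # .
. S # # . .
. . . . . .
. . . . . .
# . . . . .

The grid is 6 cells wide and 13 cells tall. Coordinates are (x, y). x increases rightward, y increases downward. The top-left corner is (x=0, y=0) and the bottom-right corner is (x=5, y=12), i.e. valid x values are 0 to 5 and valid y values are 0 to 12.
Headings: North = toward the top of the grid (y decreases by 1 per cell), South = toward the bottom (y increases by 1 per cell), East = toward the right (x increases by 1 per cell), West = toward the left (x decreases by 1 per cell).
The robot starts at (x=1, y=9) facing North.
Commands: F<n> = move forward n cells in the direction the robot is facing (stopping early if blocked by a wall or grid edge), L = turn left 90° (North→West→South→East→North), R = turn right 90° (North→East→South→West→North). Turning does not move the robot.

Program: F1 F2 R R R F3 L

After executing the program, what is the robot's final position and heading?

Start: (x=1, y=9), facing North
  F1: move forward 1, now at (x=1, y=8)
  F2: move forward 2, now at (x=1, y=6)
  R: turn right, now facing East
  R: turn right, now facing South
  R: turn right, now facing West
  F3: move forward 1/3 (blocked), now at (x=0, y=6)
  L: turn left, now facing South
Final: (x=0, y=6), facing South

Answer: Final position: (x=0, y=6), facing South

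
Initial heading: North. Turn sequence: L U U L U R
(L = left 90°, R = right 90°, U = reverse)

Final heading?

Answer: Final heading: East

Derivation:
Start: North
  L (left (90° counter-clockwise)) -> West
  U (U-turn (180°)) -> East
  U (U-turn (180°)) -> West
  L (left (90° counter-clockwise)) -> South
  U (U-turn (180°)) -> North
  R (right (90° clockwise)) -> East
Final: East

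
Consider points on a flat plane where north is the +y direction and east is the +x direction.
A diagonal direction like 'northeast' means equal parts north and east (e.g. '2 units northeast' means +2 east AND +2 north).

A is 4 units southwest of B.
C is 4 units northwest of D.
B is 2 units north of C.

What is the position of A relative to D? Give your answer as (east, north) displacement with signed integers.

Place D at the origin (east=0, north=0).
  C is 4 units northwest of D: delta (east=-4, north=+4); C at (east=-4, north=4).
  B is 2 units north of C: delta (east=+0, north=+2); B at (east=-4, north=6).
  A is 4 units southwest of B: delta (east=-4, north=-4); A at (east=-8, north=2).
Therefore A relative to D: (east=-8, north=2).

Answer: A is at (east=-8, north=2) relative to D.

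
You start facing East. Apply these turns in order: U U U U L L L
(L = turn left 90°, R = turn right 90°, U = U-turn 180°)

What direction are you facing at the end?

Answer: Final heading: South

Derivation:
Start: East
  U (U-turn (180°)) -> West
  U (U-turn (180°)) -> East
  U (U-turn (180°)) -> West
  U (U-turn (180°)) -> East
  L (left (90° counter-clockwise)) -> North
  L (left (90° counter-clockwise)) -> West
  L (left (90° counter-clockwise)) -> South
Final: South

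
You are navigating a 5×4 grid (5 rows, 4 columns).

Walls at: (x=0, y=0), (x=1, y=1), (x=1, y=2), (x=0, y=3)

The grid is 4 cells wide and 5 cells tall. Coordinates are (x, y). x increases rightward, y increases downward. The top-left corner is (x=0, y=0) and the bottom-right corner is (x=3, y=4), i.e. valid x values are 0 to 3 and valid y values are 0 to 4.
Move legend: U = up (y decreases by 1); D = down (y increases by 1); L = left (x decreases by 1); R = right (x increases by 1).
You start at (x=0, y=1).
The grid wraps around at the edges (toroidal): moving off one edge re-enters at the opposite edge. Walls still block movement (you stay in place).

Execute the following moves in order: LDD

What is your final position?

Start: (x=0, y=1)
  L (left): (x=0, y=1) -> (x=3, y=1)
  D (down): (x=3, y=1) -> (x=3, y=2)
  D (down): (x=3, y=2) -> (x=3, y=3)
Final: (x=3, y=3)

Answer: Final position: (x=3, y=3)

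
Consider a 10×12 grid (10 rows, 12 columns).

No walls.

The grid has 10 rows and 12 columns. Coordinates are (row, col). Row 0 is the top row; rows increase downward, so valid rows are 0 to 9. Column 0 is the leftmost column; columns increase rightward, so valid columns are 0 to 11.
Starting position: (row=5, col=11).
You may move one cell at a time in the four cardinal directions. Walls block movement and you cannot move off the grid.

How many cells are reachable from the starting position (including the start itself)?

Answer: Reachable cells: 120

Derivation:
BFS flood-fill from (row=5, col=11):
  Distance 0: (row=5, col=11)
  Distance 1: (row=4, col=11), (row=5, col=10), (row=6, col=11)
  Distance 2: (row=3, col=11), (row=4, col=10), (row=5, col=9), (row=6, col=10), (row=7, col=11)
  Distance 3: (row=2, col=11), (row=3, col=10), (row=4, col=9), (row=5, col=8), (row=6, col=9), (row=7, col=10), (row=8, col=11)
  Distance 4: (row=1, col=11), (row=2, col=10), (row=3, col=9), (row=4, col=8), (row=5, col=7), (row=6, col=8), (row=7, col=9), (row=8, col=10), (row=9, col=11)
  Distance 5: (row=0, col=11), (row=1, col=10), (row=2, col=9), (row=3, col=8), (row=4, col=7), (row=5, col=6), (row=6, col=7), (row=7, col=8), (row=8, col=9), (row=9, col=10)
  Distance 6: (row=0, col=10), (row=1, col=9), (row=2, col=8), (row=3, col=7), (row=4, col=6), (row=5, col=5), (row=6, col=6), (row=7, col=7), (row=8, col=8), (row=9, col=9)
  Distance 7: (row=0, col=9), (row=1, col=8), (row=2, col=7), (row=3, col=6), (row=4, col=5), (row=5, col=4), (row=6, col=5), (row=7, col=6), (row=8, col=7), (row=9, col=8)
  Distance 8: (row=0, col=8), (row=1, col=7), (row=2, col=6), (row=3, col=5), (row=4, col=4), (row=5, col=3), (row=6, col=4), (row=7, col=5), (row=8, col=6), (row=9, col=7)
  Distance 9: (row=0, col=7), (row=1, col=6), (row=2, col=5), (row=3, col=4), (row=4, col=3), (row=5, col=2), (row=6, col=3), (row=7, col=4), (row=8, col=5), (row=9, col=6)
  Distance 10: (row=0, col=6), (row=1, col=5), (row=2, col=4), (row=3, col=3), (row=4, col=2), (row=5, col=1), (row=6, col=2), (row=7, col=3), (row=8, col=4), (row=9, col=5)
  Distance 11: (row=0, col=5), (row=1, col=4), (row=2, col=3), (row=3, col=2), (row=4, col=1), (row=5, col=0), (row=6, col=1), (row=7, col=2), (row=8, col=3), (row=9, col=4)
  Distance 12: (row=0, col=4), (row=1, col=3), (row=2, col=2), (row=3, col=1), (row=4, col=0), (row=6, col=0), (row=7, col=1), (row=8, col=2), (row=9, col=3)
  Distance 13: (row=0, col=3), (row=1, col=2), (row=2, col=1), (row=3, col=0), (row=7, col=0), (row=8, col=1), (row=9, col=2)
  Distance 14: (row=0, col=2), (row=1, col=1), (row=2, col=0), (row=8, col=0), (row=9, col=1)
  Distance 15: (row=0, col=1), (row=1, col=0), (row=9, col=0)
  Distance 16: (row=0, col=0)
Total reachable: 120 (grid has 120 open cells total)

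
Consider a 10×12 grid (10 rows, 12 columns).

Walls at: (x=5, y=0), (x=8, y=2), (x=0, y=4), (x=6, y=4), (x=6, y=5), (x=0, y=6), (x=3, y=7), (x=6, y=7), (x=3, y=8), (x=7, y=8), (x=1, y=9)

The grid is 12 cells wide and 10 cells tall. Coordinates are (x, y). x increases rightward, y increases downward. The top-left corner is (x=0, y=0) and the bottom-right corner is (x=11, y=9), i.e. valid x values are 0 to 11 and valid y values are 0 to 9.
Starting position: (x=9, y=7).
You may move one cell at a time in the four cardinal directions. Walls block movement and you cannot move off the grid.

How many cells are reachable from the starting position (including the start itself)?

BFS flood-fill from (x=9, y=7):
  Distance 0: (x=9, y=7)
  Distance 1: (x=9, y=6), (x=8, y=7), (x=10, y=7), (x=9, y=8)
  Distance 2: (x=9, y=5), (x=8, y=6), (x=10, y=6), (x=7, y=7), (x=11, y=7), (x=8, y=8), (x=10, y=8), (x=9, y=9)
  Distance 3: (x=9, y=4), (x=8, y=5), (x=10, y=5), (x=7, y=6), (x=11, y=6), (x=11, y=8), (x=8, y=9), (x=10, y=9)
  Distance 4: (x=9, y=3), (x=8, y=4), (x=10, y=4), (x=7, y=5), (x=11, y=5), (x=6, y=6), (x=7, y=9), (x=11, y=9)
  Distance 5: (x=9, y=2), (x=8, y=3), (x=10, y=3), (x=7, y=4), (x=11, y=4), (x=5, y=6), (x=6, y=9)
  Distance 6: (x=9, y=1), (x=10, y=2), (x=7, y=3), (x=11, y=3), (x=5, y=5), (x=4, y=6), (x=5, y=7), (x=6, y=8), (x=5, y=9)
  Distance 7: (x=9, y=0), (x=8, y=1), (x=10, y=1), (x=7, y=2), (x=11, y=2), (x=6, y=3), (x=5, y=4), (x=4, y=5), (x=3, y=6), (x=4, y=7), (x=5, y=8), (x=4, y=9)
  Distance 8: (x=8, y=0), (x=10, y=0), (x=7, y=1), (x=11, y=1), (x=6, y=2), (x=5, y=3), (x=4, y=4), (x=3, y=5), (x=2, y=6), (x=4, y=8), (x=3, y=9)
  Distance 9: (x=7, y=0), (x=11, y=0), (x=6, y=1), (x=5, y=2), (x=4, y=3), (x=3, y=4), (x=2, y=5), (x=1, y=6), (x=2, y=7), (x=2, y=9)
  Distance 10: (x=6, y=0), (x=5, y=1), (x=4, y=2), (x=3, y=3), (x=2, y=4), (x=1, y=5), (x=1, y=7), (x=2, y=8)
  Distance 11: (x=4, y=1), (x=3, y=2), (x=2, y=3), (x=1, y=4), (x=0, y=5), (x=0, y=7), (x=1, y=8)
  Distance 12: (x=4, y=0), (x=3, y=1), (x=2, y=2), (x=1, y=3), (x=0, y=8)
  Distance 13: (x=3, y=0), (x=2, y=1), (x=1, y=2), (x=0, y=3), (x=0, y=9)
  Distance 14: (x=2, y=0), (x=1, y=1), (x=0, y=2)
  Distance 15: (x=1, y=0), (x=0, y=1)
  Distance 16: (x=0, y=0)
Total reachable: 109 (grid has 109 open cells total)

Answer: Reachable cells: 109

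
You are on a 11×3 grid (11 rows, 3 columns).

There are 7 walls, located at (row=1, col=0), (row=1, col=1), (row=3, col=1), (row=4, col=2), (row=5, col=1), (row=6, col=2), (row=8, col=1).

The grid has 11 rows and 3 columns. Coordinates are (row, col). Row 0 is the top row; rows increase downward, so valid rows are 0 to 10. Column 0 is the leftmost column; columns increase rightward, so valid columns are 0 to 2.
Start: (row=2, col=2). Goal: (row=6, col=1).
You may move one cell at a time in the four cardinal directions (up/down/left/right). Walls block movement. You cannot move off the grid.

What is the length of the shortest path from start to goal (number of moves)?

BFS from (row=2, col=2) until reaching (row=6, col=1):
  Distance 0: (row=2, col=2)
  Distance 1: (row=1, col=2), (row=2, col=1), (row=3, col=2)
  Distance 2: (row=0, col=2), (row=2, col=0)
  Distance 3: (row=0, col=1), (row=3, col=0)
  Distance 4: (row=0, col=0), (row=4, col=0)
  Distance 5: (row=4, col=1), (row=5, col=0)
  Distance 6: (row=6, col=0)
  Distance 7: (row=6, col=1), (row=7, col=0)  <- goal reached here
One shortest path (7 moves): (row=2, col=2) -> (row=2, col=1) -> (row=2, col=0) -> (row=3, col=0) -> (row=4, col=0) -> (row=5, col=0) -> (row=6, col=0) -> (row=6, col=1)

Answer: Shortest path length: 7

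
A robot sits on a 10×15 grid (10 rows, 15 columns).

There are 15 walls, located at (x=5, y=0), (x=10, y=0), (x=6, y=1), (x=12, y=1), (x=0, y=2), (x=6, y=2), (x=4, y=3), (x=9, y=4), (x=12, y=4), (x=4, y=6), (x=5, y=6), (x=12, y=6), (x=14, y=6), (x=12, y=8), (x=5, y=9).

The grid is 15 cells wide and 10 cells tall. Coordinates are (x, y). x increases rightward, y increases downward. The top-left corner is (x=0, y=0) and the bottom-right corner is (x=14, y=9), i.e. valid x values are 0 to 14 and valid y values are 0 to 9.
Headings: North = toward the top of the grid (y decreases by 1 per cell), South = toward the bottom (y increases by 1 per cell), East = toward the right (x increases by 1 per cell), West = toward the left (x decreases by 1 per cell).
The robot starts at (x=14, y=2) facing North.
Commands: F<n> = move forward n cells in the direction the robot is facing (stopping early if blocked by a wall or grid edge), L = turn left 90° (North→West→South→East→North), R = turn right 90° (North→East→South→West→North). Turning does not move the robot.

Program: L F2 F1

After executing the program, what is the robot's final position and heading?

Answer: Final position: (x=11, y=2), facing West

Derivation:
Start: (x=14, y=2), facing North
  L: turn left, now facing West
  F2: move forward 2, now at (x=12, y=2)
  F1: move forward 1, now at (x=11, y=2)
Final: (x=11, y=2), facing West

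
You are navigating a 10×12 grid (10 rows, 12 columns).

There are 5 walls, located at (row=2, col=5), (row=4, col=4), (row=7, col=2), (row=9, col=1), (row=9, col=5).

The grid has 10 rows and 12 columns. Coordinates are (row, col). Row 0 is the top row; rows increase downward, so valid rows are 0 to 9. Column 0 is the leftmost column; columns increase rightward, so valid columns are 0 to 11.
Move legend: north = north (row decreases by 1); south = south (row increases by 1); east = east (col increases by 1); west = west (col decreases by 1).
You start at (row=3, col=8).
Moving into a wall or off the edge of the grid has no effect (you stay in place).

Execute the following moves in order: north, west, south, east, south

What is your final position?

Answer: Final position: (row=4, col=8)

Derivation:
Start: (row=3, col=8)
  north (north): (row=3, col=8) -> (row=2, col=8)
  west (west): (row=2, col=8) -> (row=2, col=7)
  south (south): (row=2, col=7) -> (row=3, col=7)
  east (east): (row=3, col=7) -> (row=3, col=8)
  south (south): (row=3, col=8) -> (row=4, col=8)
Final: (row=4, col=8)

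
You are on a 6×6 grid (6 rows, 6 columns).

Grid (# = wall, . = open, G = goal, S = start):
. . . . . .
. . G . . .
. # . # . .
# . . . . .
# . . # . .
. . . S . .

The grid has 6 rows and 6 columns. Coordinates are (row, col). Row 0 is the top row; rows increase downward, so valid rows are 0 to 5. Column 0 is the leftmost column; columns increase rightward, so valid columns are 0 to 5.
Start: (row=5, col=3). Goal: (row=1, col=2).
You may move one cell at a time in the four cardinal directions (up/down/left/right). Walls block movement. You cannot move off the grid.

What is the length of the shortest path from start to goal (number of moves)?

BFS from (row=5, col=3) until reaching (row=1, col=2):
  Distance 0: (row=5, col=3)
  Distance 1: (row=5, col=2), (row=5, col=4)
  Distance 2: (row=4, col=2), (row=4, col=4), (row=5, col=1), (row=5, col=5)
  Distance 3: (row=3, col=2), (row=3, col=4), (row=4, col=1), (row=4, col=5), (row=5, col=0)
  Distance 4: (row=2, col=2), (row=2, col=4), (row=3, col=1), (row=3, col=3), (row=3, col=5)
  Distance 5: (row=1, col=2), (row=1, col=4), (row=2, col=5)  <- goal reached here
One shortest path (5 moves): (row=5, col=3) -> (row=5, col=2) -> (row=4, col=2) -> (row=3, col=2) -> (row=2, col=2) -> (row=1, col=2)

Answer: Shortest path length: 5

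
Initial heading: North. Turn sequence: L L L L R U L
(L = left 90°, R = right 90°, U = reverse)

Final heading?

Answer: Final heading: South

Derivation:
Start: North
  L (left (90° counter-clockwise)) -> West
  L (left (90° counter-clockwise)) -> South
  L (left (90° counter-clockwise)) -> East
  L (left (90° counter-clockwise)) -> North
  R (right (90° clockwise)) -> East
  U (U-turn (180°)) -> West
  L (left (90° counter-clockwise)) -> South
Final: South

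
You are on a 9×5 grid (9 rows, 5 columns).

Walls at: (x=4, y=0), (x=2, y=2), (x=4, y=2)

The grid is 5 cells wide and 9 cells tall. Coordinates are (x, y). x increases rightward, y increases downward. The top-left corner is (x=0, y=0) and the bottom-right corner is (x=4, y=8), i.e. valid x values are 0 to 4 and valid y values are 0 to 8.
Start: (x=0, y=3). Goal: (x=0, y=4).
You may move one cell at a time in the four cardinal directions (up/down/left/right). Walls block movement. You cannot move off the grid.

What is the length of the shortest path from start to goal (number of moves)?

Answer: Shortest path length: 1

Derivation:
BFS from (x=0, y=3) until reaching (x=0, y=4):
  Distance 0: (x=0, y=3)
  Distance 1: (x=0, y=2), (x=1, y=3), (x=0, y=4)  <- goal reached here
One shortest path (1 moves): (x=0, y=3) -> (x=0, y=4)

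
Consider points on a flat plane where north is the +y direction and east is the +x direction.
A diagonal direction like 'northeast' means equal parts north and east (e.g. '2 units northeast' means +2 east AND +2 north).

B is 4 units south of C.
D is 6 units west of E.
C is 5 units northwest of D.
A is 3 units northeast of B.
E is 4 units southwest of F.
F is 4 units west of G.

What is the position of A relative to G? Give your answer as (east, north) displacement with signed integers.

Answer: A is at (east=-16, north=0) relative to G.

Derivation:
Place G at the origin (east=0, north=0).
  F is 4 units west of G: delta (east=-4, north=+0); F at (east=-4, north=0).
  E is 4 units southwest of F: delta (east=-4, north=-4); E at (east=-8, north=-4).
  D is 6 units west of E: delta (east=-6, north=+0); D at (east=-14, north=-4).
  C is 5 units northwest of D: delta (east=-5, north=+5); C at (east=-19, north=1).
  B is 4 units south of C: delta (east=+0, north=-4); B at (east=-19, north=-3).
  A is 3 units northeast of B: delta (east=+3, north=+3); A at (east=-16, north=0).
Therefore A relative to G: (east=-16, north=0).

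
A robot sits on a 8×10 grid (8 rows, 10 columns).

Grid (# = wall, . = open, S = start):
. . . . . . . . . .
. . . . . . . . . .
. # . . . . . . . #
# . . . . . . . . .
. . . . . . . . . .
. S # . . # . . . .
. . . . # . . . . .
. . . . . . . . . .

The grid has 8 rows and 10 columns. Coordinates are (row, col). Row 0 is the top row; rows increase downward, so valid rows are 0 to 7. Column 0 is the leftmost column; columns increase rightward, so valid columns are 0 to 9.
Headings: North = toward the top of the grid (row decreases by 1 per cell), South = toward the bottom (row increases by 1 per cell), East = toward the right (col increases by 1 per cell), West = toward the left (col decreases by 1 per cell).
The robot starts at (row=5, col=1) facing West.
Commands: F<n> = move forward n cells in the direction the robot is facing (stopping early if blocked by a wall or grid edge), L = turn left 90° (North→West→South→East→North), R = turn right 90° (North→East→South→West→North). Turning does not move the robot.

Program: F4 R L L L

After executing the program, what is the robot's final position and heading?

Start: (row=5, col=1), facing West
  F4: move forward 1/4 (blocked), now at (row=5, col=0)
  R: turn right, now facing North
  L: turn left, now facing West
  L: turn left, now facing South
  L: turn left, now facing East
Final: (row=5, col=0), facing East

Answer: Final position: (row=5, col=0), facing East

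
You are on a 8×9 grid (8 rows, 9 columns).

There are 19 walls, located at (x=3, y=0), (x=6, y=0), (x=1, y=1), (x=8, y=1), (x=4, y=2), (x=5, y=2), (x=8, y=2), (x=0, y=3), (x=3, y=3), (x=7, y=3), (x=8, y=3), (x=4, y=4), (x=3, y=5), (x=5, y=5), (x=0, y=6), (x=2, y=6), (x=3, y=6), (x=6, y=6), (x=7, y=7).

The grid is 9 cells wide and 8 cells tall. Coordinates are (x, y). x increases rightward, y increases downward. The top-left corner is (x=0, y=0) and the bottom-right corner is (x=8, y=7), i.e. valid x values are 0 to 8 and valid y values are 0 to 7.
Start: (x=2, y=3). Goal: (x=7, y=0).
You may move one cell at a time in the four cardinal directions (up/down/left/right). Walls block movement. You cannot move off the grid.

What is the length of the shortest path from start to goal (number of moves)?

BFS from (x=2, y=3) until reaching (x=7, y=0):
  Distance 0: (x=2, y=3)
  Distance 1: (x=2, y=2), (x=1, y=3), (x=2, y=4)
  Distance 2: (x=2, y=1), (x=1, y=2), (x=3, y=2), (x=1, y=4), (x=3, y=4), (x=2, y=5)
  Distance 3: (x=2, y=0), (x=3, y=1), (x=0, y=2), (x=0, y=4), (x=1, y=5)
  Distance 4: (x=1, y=0), (x=0, y=1), (x=4, y=1), (x=0, y=5), (x=1, y=6)
  Distance 5: (x=0, y=0), (x=4, y=0), (x=5, y=1), (x=1, y=7)
  Distance 6: (x=5, y=0), (x=6, y=1), (x=0, y=7), (x=2, y=7)
  Distance 7: (x=7, y=1), (x=6, y=2), (x=3, y=7)
  Distance 8: (x=7, y=0), (x=7, y=2), (x=6, y=3), (x=4, y=7)  <- goal reached here
One shortest path (8 moves): (x=2, y=3) -> (x=2, y=2) -> (x=3, y=2) -> (x=3, y=1) -> (x=4, y=1) -> (x=5, y=1) -> (x=6, y=1) -> (x=7, y=1) -> (x=7, y=0)

Answer: Shortest path length: 8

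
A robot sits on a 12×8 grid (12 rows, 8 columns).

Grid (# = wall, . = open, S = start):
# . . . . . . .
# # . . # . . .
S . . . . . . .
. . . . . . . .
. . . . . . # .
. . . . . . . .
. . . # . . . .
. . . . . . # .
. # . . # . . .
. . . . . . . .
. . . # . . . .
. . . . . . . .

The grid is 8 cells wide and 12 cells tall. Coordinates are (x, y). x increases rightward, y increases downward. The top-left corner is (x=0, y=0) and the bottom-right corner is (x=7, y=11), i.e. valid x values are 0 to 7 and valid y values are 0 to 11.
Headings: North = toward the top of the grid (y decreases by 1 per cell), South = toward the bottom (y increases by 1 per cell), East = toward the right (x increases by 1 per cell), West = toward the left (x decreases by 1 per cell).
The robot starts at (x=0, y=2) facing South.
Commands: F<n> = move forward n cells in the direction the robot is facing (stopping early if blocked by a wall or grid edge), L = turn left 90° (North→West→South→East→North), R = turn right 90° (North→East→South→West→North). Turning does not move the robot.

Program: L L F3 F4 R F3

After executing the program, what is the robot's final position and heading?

Start: (x=0, y=2), facing South
  L: turn left, now facing East
  L: turn left, now facing North
  F3: move forward 0/3 (blocked), now at (x=0, y=2)
  F4: move forward 0/4 (blocked), now at (x=0, y=2)
  R: turn right, now facing East
  F3: move forward 3, now at (x=3, y=2)
Final: (x=3, y=2), facing East

Answer: Final position: (x=3, y=2), facing East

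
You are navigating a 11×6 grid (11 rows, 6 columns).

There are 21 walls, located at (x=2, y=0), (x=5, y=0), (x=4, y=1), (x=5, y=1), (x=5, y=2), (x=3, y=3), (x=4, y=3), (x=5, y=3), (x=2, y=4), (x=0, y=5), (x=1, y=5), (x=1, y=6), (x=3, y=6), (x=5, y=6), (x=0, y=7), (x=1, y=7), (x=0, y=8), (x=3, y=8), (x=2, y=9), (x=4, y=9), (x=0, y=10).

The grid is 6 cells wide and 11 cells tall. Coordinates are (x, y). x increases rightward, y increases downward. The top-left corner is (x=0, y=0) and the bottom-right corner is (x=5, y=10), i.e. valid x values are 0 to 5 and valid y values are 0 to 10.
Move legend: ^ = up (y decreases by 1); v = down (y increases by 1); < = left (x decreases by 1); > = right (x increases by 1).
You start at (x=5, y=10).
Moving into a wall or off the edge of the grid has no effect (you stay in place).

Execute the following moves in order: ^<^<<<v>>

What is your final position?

Start: (x=5, y=10)
  ^ (up): (x=5, y=10) -> (x=5, y=9)
  < (left): blocked, stay at (x=5, y=9)
  ^ (up): (x=5, y=9) -> (x=5, y=8)
  < (left): (x=5, y=8) -> (x=4, y=8)
  < (left): blocked, stay at (x=4, y=8)
  < (left): blocked, stay at (x=4, y=8)
  v (down): blocked, stay at (x=4, y=8)
  > (right): (x=4, y=8) -> (x=5, y=8)
  > (right): blocked, stay at (x=5, y=8)
Final: (x=5, y=8)

Answer: Final position: (x=5, y=8)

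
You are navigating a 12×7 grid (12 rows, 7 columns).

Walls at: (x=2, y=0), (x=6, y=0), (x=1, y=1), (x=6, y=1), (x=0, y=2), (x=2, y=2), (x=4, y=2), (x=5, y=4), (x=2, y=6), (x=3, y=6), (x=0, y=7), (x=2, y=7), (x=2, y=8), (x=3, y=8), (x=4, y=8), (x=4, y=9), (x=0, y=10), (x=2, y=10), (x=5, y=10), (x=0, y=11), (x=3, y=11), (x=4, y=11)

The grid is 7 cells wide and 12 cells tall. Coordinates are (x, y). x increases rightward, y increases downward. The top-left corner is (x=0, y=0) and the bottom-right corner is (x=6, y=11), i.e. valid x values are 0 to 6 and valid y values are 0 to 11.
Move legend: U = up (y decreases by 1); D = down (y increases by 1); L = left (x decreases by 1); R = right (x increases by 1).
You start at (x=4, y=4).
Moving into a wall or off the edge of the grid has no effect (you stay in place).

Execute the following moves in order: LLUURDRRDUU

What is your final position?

Answer: Final position: (x=4, y=3)

Derivation:
Start: (x=4, y=4)
  L (left): (x=4, y=4) -> (x=3, y=4)
  L (left): (x=3, y=4) -> (x=2, y=4)
  U (up): (x=2, y=4) -> (x=2, y=3)
  U (up): blocked, stay at (x=2, y=3)
  R (right): (x=2, y=3) -> (x=3, y=3)
  D (down): (x=3, y=3) -> (x=3, y=4)
  R (right): (x=3, y=4) -> (x=4, y=4)
  R (right): blocked, stay at (x=4, y=4)
  D (down): (x=4, y=4) -> (x=4, y=5)
  U (up): (x=4, y=5) -> (x=4, y=4)
  U (up): (x=4, y=4) -> (x=4, y=3)
Final: (x=4, y=3)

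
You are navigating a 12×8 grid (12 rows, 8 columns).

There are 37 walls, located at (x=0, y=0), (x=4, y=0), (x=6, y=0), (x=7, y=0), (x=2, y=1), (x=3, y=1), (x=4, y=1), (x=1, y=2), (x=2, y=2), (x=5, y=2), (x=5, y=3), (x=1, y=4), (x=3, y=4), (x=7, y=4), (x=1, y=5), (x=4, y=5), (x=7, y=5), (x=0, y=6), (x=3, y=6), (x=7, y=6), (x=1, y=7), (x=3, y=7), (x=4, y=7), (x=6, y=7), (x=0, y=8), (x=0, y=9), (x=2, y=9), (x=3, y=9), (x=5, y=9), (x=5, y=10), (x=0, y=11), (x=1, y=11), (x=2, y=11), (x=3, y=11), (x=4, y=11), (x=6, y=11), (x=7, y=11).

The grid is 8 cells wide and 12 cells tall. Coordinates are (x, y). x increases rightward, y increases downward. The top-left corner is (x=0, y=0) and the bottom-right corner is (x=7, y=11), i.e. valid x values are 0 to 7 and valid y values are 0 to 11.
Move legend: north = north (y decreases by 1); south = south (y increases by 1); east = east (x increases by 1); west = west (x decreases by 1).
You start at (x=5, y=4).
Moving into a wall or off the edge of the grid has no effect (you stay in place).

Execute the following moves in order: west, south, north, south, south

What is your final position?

Start: (x=5, y=4)
  west (west): (x=5, y=4) -> (x=4, y=4)
  south (south): blocked, stay at (x=4, y=4)
  north (north): (x=4, y=4) -> (x=4, y=3)
  south (south): (x=4, y=3) -> (x=4, y=4)
  south (south): blocked, stay at (x=4, y=4)
Final: (x=4, y=4)

Answer: Final position: (x=4, y=4)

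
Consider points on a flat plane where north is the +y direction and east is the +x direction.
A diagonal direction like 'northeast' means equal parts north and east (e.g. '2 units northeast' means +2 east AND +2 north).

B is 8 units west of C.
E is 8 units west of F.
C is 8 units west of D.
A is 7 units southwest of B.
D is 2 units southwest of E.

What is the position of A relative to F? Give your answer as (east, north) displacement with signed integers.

Answer: A is at (east=-33, north=-9) relative to F.

Derivation:
Place F at the origin (east=0, north=0).
  E is 8 units west of F: delta (east=-8, north=+0); E at (east=-8, north=0).
  D is 2 units southwest of E: delta (east=-2, north=-2); D at (east=-10, north=-2).
  C is 8 units west of D: delta (east=-8, north=+0); C at (east=-18, north=-2).
  B is 8 units west of C: delta (east=-8, north=+0); B at (east=-26, north=-2).
  A is 7 units southwest of B: delta (east=-7, north=-7); A at (east=-33, north=-9).
Therefore A relative to F: (east=-33, north=-9).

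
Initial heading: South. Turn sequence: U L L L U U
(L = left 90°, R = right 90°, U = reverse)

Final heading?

Answer: Final heading: East

Derivation:
Start: South
  U (U-turn (180°)) -> North
  L (left (90° counter-clockwise)) -> West
  L (left (90° counter-clockwise)) -> South
  L (left (90° counter-clockwise)) -> East
  U (U-turn (180°)) -> West
  U (U-turn (180°)) -> East
Final: East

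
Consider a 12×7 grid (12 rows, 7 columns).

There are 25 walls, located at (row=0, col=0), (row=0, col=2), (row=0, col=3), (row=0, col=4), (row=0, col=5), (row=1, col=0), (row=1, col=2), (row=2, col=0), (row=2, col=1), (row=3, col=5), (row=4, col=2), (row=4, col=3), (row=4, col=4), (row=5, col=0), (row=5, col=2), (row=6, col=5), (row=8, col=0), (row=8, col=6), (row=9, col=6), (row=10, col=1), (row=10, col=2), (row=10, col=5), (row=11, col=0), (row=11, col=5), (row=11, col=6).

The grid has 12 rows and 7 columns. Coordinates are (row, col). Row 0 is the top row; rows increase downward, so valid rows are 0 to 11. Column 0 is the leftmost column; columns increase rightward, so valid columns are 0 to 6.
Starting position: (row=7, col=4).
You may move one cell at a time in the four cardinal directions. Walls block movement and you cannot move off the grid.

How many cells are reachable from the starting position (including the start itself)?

Answer: Reachable cells: 56

Derivation:
BFS flood-fill from (row=7, col=4):
  Distance 0: (row=7, col=4)
  Distance 1: (row=6, col=4), (row=7, col=3), (row=7, col=5), (row=8, col=4)
  Distance 2: (row=5, col=4), (row=6, col=3), (row=7, col=2), (row=7, col=6), (row=8, col=3), (row=8, col=5), (row=9, col=4)
  Distance 3: (row=5, col=3), (row=5, col=5), (row=6, col=2), (row=6, col=6), (row=7, col=1), (row=8, col=2), (row=9, col=3), (row=9, col=5), (row=10, col=4)
  Distance 4: (row=4, col=5), (row=5, col=6), (row=6, col=1), (row=7, col=0), (row=8, col=1), (row=9, col=2), (row=10, col=3), (row=11, col=4)
  Distance 5: (row=4, col=6), (row=5, col=1), (row=6, col=0), (row=9, col=1), (row=11, col=3)
  Distance 6: (row=3, col=6), (row=4, col=1), (row=9, col=0), (row=11, col=2)
  Distance 7: (row=2, col=6), (row=3, col=1), (row=4, col=0), (row=10, col=0), (row=11, col=1)
  Distance 8: (row=1, col=6), (row=2, col=5), (row=3, col=0), (row=3, col=2)
  Distance 9: (row=0, col=6), (row=1, col=5), (row=2, col=2), (row=2, col=4), (row=3, col=3)
  Distance 10: (row=1, col=4), (row=2, col=3), (row=3, col=4)
  Distance 11: (row=1, col=3)
Total reachable: 56 (grid has 59 open cells total)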